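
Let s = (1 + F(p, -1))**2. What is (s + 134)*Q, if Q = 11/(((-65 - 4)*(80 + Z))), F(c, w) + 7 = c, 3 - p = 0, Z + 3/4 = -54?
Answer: -6292/6969 ≈ -0.90286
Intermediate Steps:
Z = -219/4 (Z = -3/4 - 54 = -219/4 ≈ -54.750)
p = 3 (p = 3 - 1*0 = 3 + 0 = 3)
F(c, w) = -7 + c
Q = -44/6969 (Q = 11/(((-65 - 4)*(80 - 219/4))) = 11/((-69*101/4)) = 11/(-6969/4) = 11*(-4/6969) = -44/6969 ≈ -0.0063137)
s = 9 (s = (1 + (-7 + 3))**2 = (1 - 4)**2 = (-3)**2 = 9)
(s + 134)*Q = (9 + 134)*(-44/6969) = 143*(-44/6969) = -6292/6969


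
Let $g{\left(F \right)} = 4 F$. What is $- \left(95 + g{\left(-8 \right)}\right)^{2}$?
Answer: $-3969$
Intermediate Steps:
$- \left(95 + g{\left(-8 \right)}\right)^{2} = - \left(95 + 4 \left(-8\right)\right)^{2} = - \left(95 - 32\right)^{2} = - 63^{2} = \left(-1\right) 3969 = -3969$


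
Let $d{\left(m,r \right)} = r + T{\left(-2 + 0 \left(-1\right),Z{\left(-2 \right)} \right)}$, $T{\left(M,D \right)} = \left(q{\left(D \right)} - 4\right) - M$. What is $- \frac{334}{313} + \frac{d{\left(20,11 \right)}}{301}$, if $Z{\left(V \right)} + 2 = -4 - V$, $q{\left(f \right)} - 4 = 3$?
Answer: $- \frac{95526}{94213} \approx -1.0139$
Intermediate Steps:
$q{\left(f \right)} = 7$ ($q{\left(f \right)} = 4 + 3 = 7$)
$Z{\left(V \right)} = -6 - V$ ($Z{\left(V \right)} = -2 - \left(4 + V\right) = -6 - V$)
$T{\left(M,D \right)} = 3 - M$ ($T{\left(M,D \right)} = \left(7 - 4\right) - M = 3 - M$)
$d{\left(m,r \right)} = 5 + r$ ($d{\left(m,r \right)} = r + \left(3 - \left(-2 + 0 \left(-1\right)\right)\right) = r + \left(3 - \left(-2 + 0\right)\right) = r + \left(3 - -2\right) = r + \left(3 + 2\right) = r + 5 = 5 + r$)
$- \frac{334}{313} + \frac{d{\left(20,11 \right)}}{301} = - \frac{334}{313} + \frac{5 + 11}{301} = \left(-334\right) \frac{1}{313} + 16 \cdot \frac{1}{301} = - \frac{334}{313} + \frac{16}{301} = - \frac{95526}{94213}$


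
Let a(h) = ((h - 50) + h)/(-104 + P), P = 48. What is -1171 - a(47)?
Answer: -16383/14 ≈ -1170.2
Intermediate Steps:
a(h) = 25/28 - h/28 (a(h) = ((h - 50) + h)/(-104 + 48) = ((-50 + h) + h)/(-56) = (-50 + 2*h)*(-1/56) = 25/28 - h/28)
-1171 - a(47) = -1171 - (25/28 - 1/28*47) = -1171 - (25/28 - 47/28) = -1171 - 1*(-11/14) = -1171 + 11/14 = -16383/14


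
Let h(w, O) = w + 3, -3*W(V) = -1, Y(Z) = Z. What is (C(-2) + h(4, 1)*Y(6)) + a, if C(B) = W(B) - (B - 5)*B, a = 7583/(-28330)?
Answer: 2385301/84990 ≈ 28.066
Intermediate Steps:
W(V) = 1/3 (W(V) = -1/3*(-1) = 1/3)
h(w, O) = 3 + w
a = -7583/28330 (a = 7583*(-1/28330) = -7583/28330 ≈ -0.26767)
C(B) = 1/3 - B*(-5 + B) (C(B) = 1/3 - (B - 5)*B = 1/3 - (-5 + B)*B = 1/3 - B*(-5 + B))
(C(-2) + h(4, 1)*Y(6)) + a = ((1/3 - 1*(-2)**2 + 5*(-2)) + (3 + 4)*6) - 7583/28330 = ((1/3 - 1*4 - 10) + 7*6) - 7583/28330 = ((1/3 - 4 - 10) + 42) - 7583/28330 = (-41/3 + 42) - 7583/28330 = 85/3 - 7583/28330 = 2385301/84990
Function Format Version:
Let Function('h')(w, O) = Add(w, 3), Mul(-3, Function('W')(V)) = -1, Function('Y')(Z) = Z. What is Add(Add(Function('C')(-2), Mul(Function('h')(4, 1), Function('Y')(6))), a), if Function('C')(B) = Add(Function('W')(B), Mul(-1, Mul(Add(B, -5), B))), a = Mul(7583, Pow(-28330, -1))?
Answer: Rational(2385301, 84990) ≈ 28.066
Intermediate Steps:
Function('W')(V) = Rational(1, 3) (Function('W')(V) = Mul(Rational(-1, 3), -1) = Rational(1, 3))
Function('h')(w, O) = Add(3, w)
a = Rational(-7583, 28330) (a = Mul(7583, Rational(-1, 28330)) = Rational(-7583, 28330) ≈ -0.26767)
Function('C')(B) = Add(Rational(1, 3), Mul(-1, B, Add(-5, B))) (Function('C')(B) = Add(Rational(1, 3), Mul(-1, Mul(Add(B, -5), B))) = Add(Rational(1, 3), Mul(-1, Mul(Add(-5, B), B))) = Add(Rational(1, 3), Mul(-1, Mul(B, Add(-5, B)))) = Add(Rational(1, 3), Mul(-1, B, Add(-5, B))))
Add(Add(Function('C')(-2), Mul(Function('h')(4, 1), Function('Y')(6))), a) = Add(Add(Add(Rational(1, 3), Mul(-1, Pow(-2, 2)), Mul(5, -2)), Mul(Add(3, 4), 6)), Rational(-7583, 28330)) = Add(Add(Add(Rational(1, 3), Mul(-1, 4), -10), Mul(7, 6)), Rational(-7583, 28330)) = Add(Add(Add(Rational(1, 3), -4, -10), 42), Rational(-7583, 28330)) = Add(Add(Rational(-41, 3), 42), Rational(-7583, 28330)) = Add(Rational(85, 3), Rational(-7583, 28330)) = Rational(2385301, 84990)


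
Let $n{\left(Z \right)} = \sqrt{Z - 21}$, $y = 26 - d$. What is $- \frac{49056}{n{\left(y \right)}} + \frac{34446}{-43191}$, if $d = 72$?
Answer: $- \frac{11482}{14397} + \frac{49056 i \sqrt{67}}{67} \approx -0.79753 + 5993.1 i$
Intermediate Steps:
$y = -46$ ($y = 26 - 72 = -46$)
$n{\left(Z \right)} = \sqrt{-21 + Z}$
$- \frac{49056}{n{\left(y \right)}} + \frac{34446}{-43191} = - \frac{49056}{\sqrt{-21 - 46}} + \frac{34446}{-43191} = - \frac{49056}{\sqrt{-67}} + 34446 \left(- \frac{1}{43191}\right) = - \frac{49056}{i \sqrt{67}} - \frac{11482}{14397} = - 49056 \left(- \frac{i \sqrt{67}}{67}\right) - \frac{11482}{14397} = \frac{49056 i \sqrt{67}}{67} - \frac{11482}{14397} = - \frac{11482}{14397} + \frac{49056 i \sqrt{67}}{67}$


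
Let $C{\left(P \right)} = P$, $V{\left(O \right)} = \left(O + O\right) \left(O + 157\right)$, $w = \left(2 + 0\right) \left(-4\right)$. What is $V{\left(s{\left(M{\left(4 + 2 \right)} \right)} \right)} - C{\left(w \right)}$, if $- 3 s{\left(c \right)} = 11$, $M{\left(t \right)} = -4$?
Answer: $- \frac{10048}{9} \approx -1116.4$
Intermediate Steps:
$w = -8$ ($w = 2 \left(-4\right) = -8$)
$s{\left(c \right)} = - \frac{11}{3}$ ($s{\left(c \right)} = \left(- \frac{1}{3}\right) 11 = - \frac{11}{3}$)
$V{\left(O \right)} = 2 O \left(157 + O\right)$
$V{\left(s{\left(M{\left(4 + 2 \right)} \right)} \right)} - C{\left(w \right)} = 2 \left(- \frac{11}{3}\right) \left(157 - \frac{11}{3}\right) - -8 = 2 \left(- \frac{11}{3}\right) \frac{460}{3} + 8 = - \frac{10120}{9} + 8 = - \frac{10048}{9}$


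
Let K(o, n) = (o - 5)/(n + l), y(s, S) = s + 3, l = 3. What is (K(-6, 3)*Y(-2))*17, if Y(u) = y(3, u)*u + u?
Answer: 1309/3 ≈ 436.33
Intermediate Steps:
y(s, S) = 3 + s
K(o, n) = (-5 + o)/(3 + n) (K(o, n) = (o - 5)/(n + 3) = (-5 + o)/(3 + n))
Y(u) = 7*u (Y(u) = (3 + 3)*u + u = 6*u + u = 7*u)
(K(-6, 3)*Y(-2))*17 = (((-5 - 6)/(3 + 3))*(7*(-2)))*17 = ((-11/6)*(-14))*17 = (((1/6)*(-11))*(-14))*17 = -11/6*(-14)*17 = (77/3)*17 = 1309/3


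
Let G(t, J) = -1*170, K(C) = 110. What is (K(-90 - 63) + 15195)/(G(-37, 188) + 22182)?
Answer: 15305/22012 ≈ 0.69530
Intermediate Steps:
G(t, J) = -170
(K(-90 - 63) + 15195)/(G(-37, 188) + 22182) = (110 + 15195)/(-170 + 22182) = 15305/22012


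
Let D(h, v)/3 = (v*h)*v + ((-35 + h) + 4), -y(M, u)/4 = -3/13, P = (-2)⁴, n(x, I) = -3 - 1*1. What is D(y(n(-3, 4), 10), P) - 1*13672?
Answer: -169693/13 ≈ -13053.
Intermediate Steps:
n(x, I) = -4 (n(x, I) = -3 - 1 = -4)
P = 16
y(M, u) = 12/13 (y(M, u) = -(-12)/13 = -4*(-3/13) = 12/13)
D(h, v) = -93 + 3*h + 3*h*v² (D(h, v) = 3*((v*h)*v + ((-35 + h) + 4)) = 3*((h*v)*v + (-31 + h)) = 3*(h*v² + (-31 + h)) = 3*(-31 + h + h*v²) = -93 + 3*h + 3*h*v²)
D(y(n(-3, 4), 10), P) - 1*13672 = (-93 + 3*(12/13) + 3*(12/13)*16²) - 1*13672 = (-93 + 36/13 + 3*(12/13)*256) - 13672 = (-93 + 36/13 + 9216/13) - 13672 = 8043/13 - 13672 = -169693/13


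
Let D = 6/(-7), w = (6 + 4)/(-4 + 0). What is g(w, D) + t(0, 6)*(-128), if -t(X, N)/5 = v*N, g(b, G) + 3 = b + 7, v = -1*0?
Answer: 3/2 ≈ 1.5000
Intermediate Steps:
v = 0
w = -5/2 (w = 10/(-4) = 10*(-1/4) = -5/2 ≈ -2.5000)
D = -6/7 (D = 6*(-1/7) = -6/7 ≈ -0.85714)
g(b, G) = 4 + b (g(b, G) = -3 + (b + 7) = -3 + (7 + b) = 4 + b)
t(X, N) = 0 (t(X, N) = -0*N = -5*0 = 0)
g(w, D) + t(0, 6)*(-128) = (4 - 5/2) + 0*(-128) = 3/2 + 0 = 3/2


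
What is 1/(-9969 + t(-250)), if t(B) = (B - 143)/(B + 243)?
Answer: -7/69390 ≈ -0.00010088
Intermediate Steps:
t(B) = (-143 + B)/(243 + B)
1/(-9969 + t(-250)) = 1/(-9969 + (-143 - 250)/(243 - 250)) = 1/(-9969 - 393/(-7)) = 1/(-9969 - 1/7*(-393)) = 1/(-9969 + 393/7) = 1/(-69390/7) = -7/69390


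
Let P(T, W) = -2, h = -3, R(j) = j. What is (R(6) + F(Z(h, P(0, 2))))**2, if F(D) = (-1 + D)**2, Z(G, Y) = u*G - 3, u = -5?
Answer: 16129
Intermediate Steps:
Z(G, Y) = -3 - 5*G (Z(G, Y) = -5*G - 3 = -3 - 5*G)
(R(6) + F(Z(h, P(0, 2))))**2 = (6 + (-1 + (-3 - 5*(-3)))**2)**2 = (6 + (-1 + (-3 + 15))**2)**2 = (6 + (-1 + 12)**2)**2 = (6 + 11**2)**2 = (6 + 121)**2 = 127**2 = 16129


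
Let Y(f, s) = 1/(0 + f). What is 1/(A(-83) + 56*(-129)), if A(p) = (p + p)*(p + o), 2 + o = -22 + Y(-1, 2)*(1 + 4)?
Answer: 1/11368 ≈ 8.7966e-5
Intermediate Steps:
Y(f, s) = 1/f
o = -29 (o = -2 + (-22 + (1 + 4)/(-1)) = -2 + (-22 - 1*5) = -2 + (-22 - 5) = -2 - 27 = -29)
A(p) = 2*p*(-29 + p) (A(p) = (p + p)*(p - 29) = (2*p)*(-29 + p) = 2*p*(-29 + p))
1/(A(-83) + 56*(-129)) = 1/(2*(-83)*(-29 - 83) + 56*(-129)) = 1/(2*(-83)*(-112) - 7224) = 1/(18592 - 7224) = 1/11368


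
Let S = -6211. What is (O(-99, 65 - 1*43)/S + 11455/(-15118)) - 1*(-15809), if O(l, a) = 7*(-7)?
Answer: 1484361463259/93897898 ≈ 15808.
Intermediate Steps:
O(l, a) = -49
(O(-99, 65 - 1*43)/S + 11455/(-15118)) - 1*(-15809) = (-49/(-6211) + 11455/(-15118)) - 1*(-15809) = (-49*(-1/6211) + 11455*(-1/15118)) + 15809 = (49/6211 - 11455/15118) + 15809 = -70406223/93897898 + 15809 = 1484361463259/93897898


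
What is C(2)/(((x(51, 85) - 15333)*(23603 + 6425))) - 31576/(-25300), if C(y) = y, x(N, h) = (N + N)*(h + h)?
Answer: 237870681937/190591844850 ≈ 1.2481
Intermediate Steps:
x(N, h) = 4*N*h (x(N, h) = (2*N)*(2*h) = 4*N*h)
C(2)/(((x(51, 85) - 15333)*(23603 + 6425))) - 31576/(-25300) = 2/(((4*51*85 - 15333)*(23603 + 6425))) - 31576/(-25300) = 2/(((17340 - 15333)*30028)) - 31576*(-1/25300) = 2/((2007*30028)) + 7894/6325 = 2/60266196 + 7894/6325 = 2*(1/60266196) + 7894/6325 = 1/30133098 + 7894/6325 = 237870681937/190591844850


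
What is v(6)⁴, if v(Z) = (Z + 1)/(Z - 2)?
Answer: 2401/256 ≈ 9.3789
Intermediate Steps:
v(Z) = (1 + Z)/(-2 + Z)
v(6)⁴ = ((1 + 6)/(-2 + 6))⁴ = (7/4)⁴ = 2401/256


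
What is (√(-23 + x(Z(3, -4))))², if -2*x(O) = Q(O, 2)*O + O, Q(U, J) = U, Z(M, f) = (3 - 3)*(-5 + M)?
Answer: -23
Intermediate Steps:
Z(M, f) = 0 (Z(M, f) = 0*(-5 + M) = 0)
x(O) = -O/2 - O²/2 (x(O) = -(O*O + O)/2 = -(O² + O)/2 = -(O + O²)/2 = -O/2 - O²/2)
(√(-23 + x(Z(3, -4))))² = (√(-23 - ½*0*(1 + 0)))² = (√(-23 - ½*0*1))² = (√(-23 + 0))² = (√(-23))² = (I*√23)² = -23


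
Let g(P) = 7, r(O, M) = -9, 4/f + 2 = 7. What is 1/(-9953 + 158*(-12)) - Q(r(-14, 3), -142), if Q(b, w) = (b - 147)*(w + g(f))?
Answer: -249539941/11849 ≈ -21060.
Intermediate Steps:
f = ⅘ (f = 4/(-2 + 7) = 4/5 = 4*(⅕) = ⅘ ≈ 0.80000)
Q(b, w) = (-147 + b)*(7 + w) (Q(b, w) = (b - 147)*(w + 7) = (-147 + b)*(7 + w))
1/(-9953 + 158*(-12)) - Q(r(-14, 3), -142) = 1/(-9953 + 158*(-12)) - (-1029 - 147*(-142) + 7*(-9) - 9*(-142)) = 1/(-9953 - 1896) - (-1029 + 20874 - 63 + 1278) = 1/(-11849) - 1*21060 = -1/11849 - 21060 = -249539941/11849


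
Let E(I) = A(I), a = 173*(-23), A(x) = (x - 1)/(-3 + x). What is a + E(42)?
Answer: -155140/39 ≈ -3977.9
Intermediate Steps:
A(x) = (-1 + x)/(-3 + x)
a = -3979
E(I) = (-1 + I)/(-3 + I)
a + E(42) = -3979 + (-1 + 42)/(-3 + 42) = -3979 + 41/39 = -155140/39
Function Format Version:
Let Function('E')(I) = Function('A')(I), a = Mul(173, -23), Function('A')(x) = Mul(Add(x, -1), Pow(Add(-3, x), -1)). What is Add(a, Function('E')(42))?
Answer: Rational(-155140, 39) ≈ -3977.9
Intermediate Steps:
Function('A')(x) = Mul(Pow(Add(-3, x), -1), Add(-1, x)) (Function('A')(x) = Mul(Add(-1, x), Pow(Add(-3, x), -1)) = Mul(Pow(Add(-3, x), -1), Add(-1, x)))
a = -3979
Function('E')(I) = Mul(Pow(Add(-3, I), -1), Add(-1, I))
Add(a, Function('E')(42)) = Add(-3979, Mul(Pow(Add(-3, 42), -1), Add(-1, 42))) = Add(-3979, Mul(Pow(39, -1), 41)) = Add(-3979, Mul(Rational(1, 39), 41)) = Add(-3979, Rational(41, 39)) = Rational(-155140, 39)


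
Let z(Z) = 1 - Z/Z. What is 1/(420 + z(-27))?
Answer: 1/420 ≈ 0.0023810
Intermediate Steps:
z(Z) = 0 (z(Z) = 1 - 1*1 = 1 - 1 = 0)
1/(420 + z(-27)) = 1/(420 + 0) = 1/420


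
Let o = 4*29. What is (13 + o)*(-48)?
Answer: -6192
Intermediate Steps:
o = 116
(13 + o)*(-48) = (13 + 116)*(-48) = 129*(-48) = -6192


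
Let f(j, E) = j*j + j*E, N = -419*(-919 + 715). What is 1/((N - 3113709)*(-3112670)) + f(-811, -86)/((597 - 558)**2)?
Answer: 4508234010150971/9425890012110 ≈ 478.28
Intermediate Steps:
N = 85476 (N = -419*(-204) = 85476)
f(j, E) = j**2 + E*j
1/((N - 3113709)*(-3112670)) + f(-811, -86)/((597 - 558)**2) = 1/((85476 - 3113709)*(-3112670)) + (-811*(-86 - 811))/((597 - 558)**2) = -1/3112670/(-3028233) + (-811*(-897))/(39**2) = -1/3028233*(-1/3112670) + 727467/1521 = 1/9425890012110 + 727467*(1/1521) = 1/9425890012110 + 18653/39 = 4508234010150971/9425890012110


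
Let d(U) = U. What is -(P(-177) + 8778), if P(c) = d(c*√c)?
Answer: -8778 + 177*I*√177 ≈ -8778.0 + 2354.8*I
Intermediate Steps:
P(c) = c^(3/2) (P(c) = c*√c = c^(3/2))
-(P(-177) + 8778) = -((-177)^(3/2) + 8778) = -(-177*I*√177 + 8778) = -(8778 - 177*I*√177) = -8778 + 177*I*√177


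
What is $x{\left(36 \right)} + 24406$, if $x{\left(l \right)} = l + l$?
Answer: $24478$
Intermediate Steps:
$x{\left(l \right)} = 2 l$
$x{\left(36 \right)} + 24406 = 2 \cdot 36 + 24406 = 72 + 24406 = 24478$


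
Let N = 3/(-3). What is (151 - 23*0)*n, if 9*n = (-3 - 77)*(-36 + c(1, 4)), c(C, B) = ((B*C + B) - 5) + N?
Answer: 410720/9 ≈ 45636.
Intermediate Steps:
N = -1 (N = 3*(-⅓) = -1)
c(C, B) = -6 + B + B*C (c(C, B) = ((B*C + B) - 5) - 1 = ((B + B*C) - 5) - 1 = (-5 + B + B*C) - 1 = -6 + B + B*C)
n = 2720/9 (n = ((-3 - 77)*(-36 + (-6 + 4 + 4*1)))/9 = (-80*(-36 + (-6 + 4 + 4)))/9 = (-80*(-36 + 2))/9 = (-80*(-34))/9 = (⅑)*2720 = 2720/9 ≈ 302.22)
(151 - 23*0)*n = (151 - 23*0)*(2720/9) = (151 + 0)*(2720/9) = 151*(2720/9) = 410720/9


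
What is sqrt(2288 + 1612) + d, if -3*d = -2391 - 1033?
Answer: 3424/3 + 10*sqrt(39) ≈ 1203.8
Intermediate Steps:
d = 3424/3 (d = -(-2391 - 1033)/3 = -1/3*(-3424) = 3424/3 ≈ 1141.3)
sqrt(2288 + 1612) + d = sqrt(2288 + 1612) + 3424/3 = sqrt(3900) + 3424/3 = 10*sqrt(39) + 3424/3 = 3424/3 + 10*sqrt(39)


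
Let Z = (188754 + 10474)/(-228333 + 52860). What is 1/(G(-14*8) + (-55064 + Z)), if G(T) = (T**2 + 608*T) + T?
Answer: -175473/19429973572 ≈ -9.0310e-6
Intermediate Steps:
Z = -199228/175473 (Z = 199228/(-175473) = 199228*(-1/175473) = -199228/175473 ≈ -1.1354)
G(T) = T**2 + 609*T
1/(G(-14*8) + (-55064 + Z)) = 1/((-14*8)*(609 - 14*8) + (-55064 - 199228/175473)) = 1/(-112*(609 - 112) - 9662444500/175473) = 1/(-112*497 - 9662444500/175473) = 1/(-55664 - 9662444500/175473) = 1/(-19429973572/175473) = -175473/19429973572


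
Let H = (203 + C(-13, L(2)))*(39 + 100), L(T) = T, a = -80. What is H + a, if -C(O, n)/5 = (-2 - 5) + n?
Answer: 31612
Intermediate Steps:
C(O, n) = 35 - 5*n (C(O, n) = -5*((-2 - 5) + n) = -5*(-7 + n) = 35 - 5*n)
H = 31692 (H = (203 + (35 - 5*2))*(39 + 100) = (203 + (35 - 10))*139 = (203 + 25)*139 = 228*139 = 31692)
H + a = 31692 - 80 = 31612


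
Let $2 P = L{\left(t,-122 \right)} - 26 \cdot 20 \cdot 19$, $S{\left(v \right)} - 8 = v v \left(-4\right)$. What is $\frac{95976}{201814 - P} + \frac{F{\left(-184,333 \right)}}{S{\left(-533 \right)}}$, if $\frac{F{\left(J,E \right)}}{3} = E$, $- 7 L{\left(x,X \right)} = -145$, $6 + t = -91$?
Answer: $\frac{1523978382483}{3289058151028} \approx 0.46335$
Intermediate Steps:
$t = -97$ ($t = -6 - 91 = -97$)
$L{\left(x,X \right)} = \frac{145}{7}$ ($L{\left(x,X \right)} = \left(- \frac{1}{7}\right) \left(-145\right) = \frac{145}{7}$)
$F{\left(J,E \right)} = 3 E$
$S{\left(v \right)} = 8 - 4 v^{2}$ ($S{\left(v \right)} = 8 + v v \left(-4\right) = 8 + v^{2} \left(-4\right) = 8 - 4 v^{2}$)
$P = - \frac{69015}{14}$ ($P = \frac{\frac{145}{7} - 26 \cdot 20 \cdot 19}{2} = \frac{\frac{145}{7} - 520 \cdot 19}{2} = \frac{\frac{145}{7} - 9880}{2} = \frac{1}{2} \left(- \frac{69015}{7}\right) = - \frac{69015}{14} \approx -4929.6$)
$\frac{95976}{201814 - P} + \frac{F{\left(-184,333 \right)}}{S{\left(-533 \right)}} = \frac{95976}{201814 - - \frac{69015}{14}} + \frac{3 \cdot 333}{8 - 4 \left(-533\right)^{2}} = \frac{95976}{201814 + \frac{69015}{14}} + \frac{999}{8 - 1136356} = \frac{95976}{\frac{2894411}{14}} + \frac{999}{8 - 1136356} = 95976 \cdot \frac{14}{2894411} + \frac{999}{-1136348} = \frac{1343664}{2894411} + 999 \left(- \frac{1}{1136348}\right) = \frac{1343664}{2894411} - \frac{999}{1136348} = \frac{1523978382483}{3289058151028}$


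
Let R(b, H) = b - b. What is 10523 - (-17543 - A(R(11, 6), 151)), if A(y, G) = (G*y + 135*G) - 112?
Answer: 48339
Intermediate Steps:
R(b, H) = 0
A(y, G) = -112 + 135*G + G*y (A(y, G) = (135*G + G*y) - 112 = -112 + 135*G + G*y)
10523 - (-17543 - A(R(11, 6), 151)) = 10523 - (-17543 - (-112 + 135*151 + 151*0)) = 10523 - (-17543 - (-112 + 20385 + 0)) = 10523 - (-17543 - 1*20273) = 10523 - (-17543 - 20273) = 10523 - 1*(-37816) = 10523 + 37816 = 48339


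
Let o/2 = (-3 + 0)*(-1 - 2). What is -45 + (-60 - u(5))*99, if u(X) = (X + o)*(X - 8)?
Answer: 846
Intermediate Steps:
o = 18 (o = 2*((-3 + 0)*(-1 - 2)) = 2*(-3*(-3)) = 2*9 = 18)
u(X) = (-8 + X)*(18 + X) (u(X) = (X + 18)*(X - 8) = (18 + X)*(-8 + X) = (-8 + X)*(18 + X))
-45 + (-60 - u(5))*99 = -45 + (-60 - (-144 + 5² + 10*5))*99 = -45 + (-60 - (-144 + 25 + 50))*99 = -45 + (-60 - 1*(-69))*99 = -45 + (-60 + 69)*99 = -45 + 9*99 = -45 + 891 = 846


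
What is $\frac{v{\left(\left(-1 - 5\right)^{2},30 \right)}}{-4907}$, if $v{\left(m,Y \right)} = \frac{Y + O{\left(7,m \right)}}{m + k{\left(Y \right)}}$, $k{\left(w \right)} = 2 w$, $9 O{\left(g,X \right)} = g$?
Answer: $- \frac{277}{4239648} \approx -6.5336 \cdot 10^{-5}$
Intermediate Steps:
$O{\left(g,X \right)} = \frac{g}{9}$
$v{\left(m,Y \right)} = \frac{\frac{7}{9} + Y}{m + 2 Y}$ ($v{\left(m,Y \right)} = \frac{Y + \frac{1}{9} \cdot 7}{m + 2 Y} = \frac{Y + \frac{7}{9}}{m + 2 Y} = \frac{\frac{7}{9} + Y}{m + 2 Y}$)
$\frac{v{\left(\left(-1 - 5\right)^{2},30 \right)}}{-4907} = \frac{\frac{1}{\left(-1 - 5\right)^{2} + 2 \cdot 30} \left(\frac{7}{9} + 30\right)}{-4907} = \frac{1}{\left(-6\right)^{2} + 60} \cdot \frac{277}{9} \left(- \frac{1}{4907}\right) = \frac{1}{36 + 60} \cdot \frac{277}{9} \left(- \frac{1}{4907}\right) = \frac{1}{96} \cdot \frac{277}{9} \left(- \frac{1}{4907}\right) = \frac{277}{864} \left(- \frac{1}{4907}\right) = - \frac{277}{4239648}$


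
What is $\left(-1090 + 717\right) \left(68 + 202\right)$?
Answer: $-100710$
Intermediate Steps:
$\left(-1090 + 717\right) \left(68 + 202\right) = \left(-373\right) 270 = -100710$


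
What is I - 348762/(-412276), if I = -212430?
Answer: -43789720959/206138 ≈ -2.1243e+5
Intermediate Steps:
I - 348762/(-412276) = -212430 - 348762/(-412276) = -212430 - 348762*(-1/412276) = -212430 + 174381/206138 = -43789720959/206138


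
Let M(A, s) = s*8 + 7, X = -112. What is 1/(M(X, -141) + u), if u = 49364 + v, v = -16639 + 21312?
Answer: 1/52916 ≈ 1.8898e-5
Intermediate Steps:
v = 4673
u = 54037 (u = 49364 + 4673 = 54037)
M(A, s) = 7 + 8*s (M(A, s) = 8*s + 7 = 7 + 8*s)
1/(M(X, -141) + u) = 1/((7 + 8*(-141)) + 54037) = 1/((7 - 1128) + 54037) = 1/(-1121 + 54037) = 1/52916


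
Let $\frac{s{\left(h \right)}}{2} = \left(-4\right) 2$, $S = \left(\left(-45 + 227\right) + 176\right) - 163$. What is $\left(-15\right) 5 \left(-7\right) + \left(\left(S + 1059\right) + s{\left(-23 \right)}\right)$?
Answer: $1763$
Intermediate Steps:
$S = 195$ ($S = \left(182 + 176\right) - 163 = 358 - 163 = 195$)
$s{\left(h \right)} = -16$ ($s{\left(h \right)} = 2 \left(\left(-4\right) 2\right) = 2 \left(-8\right) = -16$)
$\left(-15\right) 5 \left(-7\right) + \left(\left(S + 1059\right) + s{\left(-23 \right)}\right) = \left(-15\right) 5 \left(-7\right) + \left(\left(195 + 1059\right) - 16\right) = \left(-75\right) \left(-7\right) + \left(1254 - 16\right) = 525 + 1238 = 1763$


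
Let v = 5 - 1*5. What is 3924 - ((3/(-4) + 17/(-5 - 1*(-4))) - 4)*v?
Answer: 3924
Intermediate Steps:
v = 0 (v = 5 - 5 = 0)
3924 - ((3/(-4) + 17/(-5 - 1*(-4))) - 4)*v = 3924 - ((3/(-4) + 17/(-5 - 1*(-4))) - 4)*0 = 3924 - ((3*(-1/4) + 17/(-5 + 4)) - 4)*0 = 3924 - ((-3/4 + 17/(-1)) - 4)*0 = 3924 - ((-3/4 + 17*(-1)) - 4)*0 = 3924 - ((-3/4 - 17) - 4)*0 = 3924 - (-71/4 - 4)*0 = 3924 - (-87)*0/4 = 3924 - 1*0 = 3924 + 0 = 3924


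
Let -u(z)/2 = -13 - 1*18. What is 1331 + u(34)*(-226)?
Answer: -12681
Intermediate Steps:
u(z) = 62 (u(z) = -2*(-13 - 1*18) = -2*(-13 - 18) = -2*(-31) = 62)
1331 + u(34)*(-226) = 1331 + 62*(-226) = 1331 - 14012 = -12681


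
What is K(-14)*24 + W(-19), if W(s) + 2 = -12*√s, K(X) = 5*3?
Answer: 358 - 12*I*√19 ≈ 358.0 - 52.307*I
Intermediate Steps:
K(X) = 15
W(s) = -2 - 12*√s
K(-14)*24 + W(-19) = 15*24 + (-2 - 12*I*√19) = 360 + (-2 - 12*I*√19) = 358 - 12*I*√19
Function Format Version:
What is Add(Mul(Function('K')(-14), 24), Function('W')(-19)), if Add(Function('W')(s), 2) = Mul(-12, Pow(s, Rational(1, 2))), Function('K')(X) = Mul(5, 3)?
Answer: Add(358, Mul(-12, I, Pow(19, Rational(1, 2)))) ≈ Add(358.00, Mul(-52.307, I))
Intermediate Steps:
Function('K')(X) = 15
Function('W')(s) = Add(-2, Mul(-12, Pow(s, Rational(1, 2))))
Add(Mul(Function('K')(-14), 24), Function('W')(-19)) = Add(Mul(15, 24), Add(-2, Mul(-12, Pow(-19, Rational(1, 2))))) = Add(360, Add(-2, Mul(-12, Mul(I, Pow(19, Rational(1, 2)))))) = Add(360, Add(-2, Mul(-12, I, Pow(19, Rational(1, 2))))) = Add(358, Mul(-12, I, Pow(19, Rational(1, 2))))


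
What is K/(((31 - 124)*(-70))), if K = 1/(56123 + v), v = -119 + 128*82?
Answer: 1/432915000 ≈ 2.3099e-9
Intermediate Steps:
v = 10377 (v = -119 + 10496 = 10377)
K = 1/66500 (K = 1/(56123 + 10377) = 1/66500 ≈ 1.5038e-5)
K/(((31 - 124)*(-70))) = 1/(66500*(((31 - 124)*(-70)))) = 1/(66500*((-93*(-70)))) = (1/66500)/6510 = (1/66500)*(1/6510) = 1/432915000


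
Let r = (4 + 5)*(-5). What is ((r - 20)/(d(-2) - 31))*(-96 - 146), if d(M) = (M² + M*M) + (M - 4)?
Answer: -15730/29 ≈ -542.41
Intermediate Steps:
d(M) = -4 + M + 2*M² (d(M) = (M² + M²) + (-4 + M) = 2*M² + (-4 + M) = -4 + M + 2*M²)
r = -45 (r = 9*(-5) = -45)
((r - 20)/(d(-2) - 31))*(-96 - 146) = ((-45 - 20)/((-4 - 2 + 2*(-2)²) - 31))*(-96 - 146) = -65/((-4 - 2 + 2*4) - 31)*(-242) = -65/((-4 - 2 + 8) - 31)*(-242) = -65/(2 - 31)*(-242) = -65/(-29)*(-242) = -65*(-1/29)*(-242) = (65/29)*(-242) = -15730/29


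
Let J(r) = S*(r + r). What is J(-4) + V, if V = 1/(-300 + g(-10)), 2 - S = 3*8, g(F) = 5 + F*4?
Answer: 58959/335 ≈ 176.00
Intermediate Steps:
g(F) = 5 + 4*F
S = -22 (S = 2 - 3*8 = 2 - 1*24 = 2 - 24 = -22)
J(r) = -44*r (J(r) = -22*(r + r) = -44*r)
V = -1/335 (V = 1/(-300 + (5 + 4*(-10))) = 1/(-300 + (5 - 40)) = 1/(-300 - 35) = 1/(-335) = -1/335 ≈ -0.0029851)
J(-4) + V = -44*(-4) - 1/335 = 176 - 1/335 = 58959/335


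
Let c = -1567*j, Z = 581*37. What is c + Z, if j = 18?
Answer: -6709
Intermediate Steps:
Z = 21497
c = -28206 (c = -1567*18 = -28206)
c + Z = -28206 + 21497 = -6709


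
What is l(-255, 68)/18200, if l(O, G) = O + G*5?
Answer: 17/3640 ≈ 0.0046703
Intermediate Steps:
l(O, G) = O + 5*G
l(-255, 68)/18200 = (-255 + 5*68)/18200 = (-255 + 340)*(1/18200) = 85*(1/18200) = 17/3640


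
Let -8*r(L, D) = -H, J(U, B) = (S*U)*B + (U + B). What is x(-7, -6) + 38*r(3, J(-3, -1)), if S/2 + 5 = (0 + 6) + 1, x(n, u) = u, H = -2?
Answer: -31/2 ≈ -15.500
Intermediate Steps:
S = 4 (S = -10 + 2*((0 + 6) + 1) = -10 + 2*(6 + 1) = -10 + 2*7 = -10 + 14 = 4)
J(U, B) = B + U + 4*B*U (J(U, B) = (4*U)*B + (U + B) = 4*B*U + (B + U) = B + U + 4*B*U)
r(L, D) = -1/4 (r(L, D) = -(-1)*(-2)/8 = -1/8*2 = -1/4)
x(-7, -6) + 38*r(3, J(-3, -1)) = -6 + 38*(-1/4) = -6 - 19/2 = -31/2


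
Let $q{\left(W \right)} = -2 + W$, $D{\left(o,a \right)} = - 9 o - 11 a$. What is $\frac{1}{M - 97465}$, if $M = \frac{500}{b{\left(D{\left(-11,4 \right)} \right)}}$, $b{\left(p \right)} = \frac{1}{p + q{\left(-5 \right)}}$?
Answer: $- \frac{1}{73465} \approx -1.3612 \cdot 10^{-5}$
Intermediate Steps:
$D{\left(o,a \right)} = - 11 a - 9 o$
$b{\left(p \right)} = \frac{1}{-7 + p}$ ($b{\left(p \right)} = \frac{1}{p - 7} = \frac{1}{-7 + p}$)
$M = 24000$ ($M = \frac{500}{\frac{1}{-7 - -55}} = \frac{500}{\frac{1}{-7 + \left(-44 + 99\right)}} = \frac{500}{\frac{1}{-7 + 55}} = \frac{500}{\frac{1}{48}} = 500 \frac{1}{\frac{1}{48}} = 500 \cdot 48 = 24000$)
$\frac{1}{M - 97465} = \frac{1}{24000 - 97465} = \frac{1}{-73465} = - \frac{1}{73465}$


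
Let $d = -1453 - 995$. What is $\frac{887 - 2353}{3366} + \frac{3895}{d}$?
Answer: $- \frac{18191}{8976} \approx -2.0266$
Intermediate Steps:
$d = -2448$ ($d = -1453 - 995 = -2448$)
$\frac{887 - 2353}{3366} + \frac{3895}{d} = \frac{887 - 2353}{3366} + \frac{3895}{-2448} = \left(-1466\right) \frac{1}{3366} + 3895 \left(- \frac{1}{2448}\right) = - \frac{733}{1683} - \frac{3895}{2448} = - \frac{18191}{8976}$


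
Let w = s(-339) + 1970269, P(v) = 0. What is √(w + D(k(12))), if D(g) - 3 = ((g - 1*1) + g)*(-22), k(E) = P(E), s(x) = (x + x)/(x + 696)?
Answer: 6*√775036290/119 ≈ 1403.7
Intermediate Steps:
s(x) = 2*x/(696 + x) (s(x) = (2*x)/(696 + x) = 2*x/(696 + x))
k(E) = 0
D(g) = 25 - 44*g (D(g) = 3 + ((g - 1*1) + g)*(-22) = 3 + ((g - 1) + g)*(-22) = 3 + ((-1 + g) + g)*(-22) = 3 + (-1 + 2*g)*(-22) = 3 + (22 - 44*g) = 25 - 44*g)
w = 234461785/119 (w = 2*(-339)/(696 - 339) + 1970269 = 2*(-339)/357 + 1970269 = 2*(-339)*(1/357) + 1970269 = -226/119 + 1970269 = 234461785/119 ≈ 1.9703e+6)
√(w + D(k(12))) = √(234461785/119 + (25 - 44*0)) = √(234461785/119 + (25 + 0)) = √(234461785/119 + 25) = √(234464760/119) = 6*√775036290/119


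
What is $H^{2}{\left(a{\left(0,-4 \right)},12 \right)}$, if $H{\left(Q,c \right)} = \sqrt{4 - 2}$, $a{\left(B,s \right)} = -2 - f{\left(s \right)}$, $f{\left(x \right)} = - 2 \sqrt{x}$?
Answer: $2$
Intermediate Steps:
$a{\left(B,s \right)} = -2 + 2 \sqrt{s}$ ($a{\left(B,s \right)} = -2 - - 2 \sqrt{s} = -2 + 2 \sqrt{s}$)
$H{\left(Q,c \right)} = \sqrt{2}$
$H^{2}{\left(a{\left(0,-4 \right)},12 \right)} = \left(\sqrt{2}\right)^{2} = 2$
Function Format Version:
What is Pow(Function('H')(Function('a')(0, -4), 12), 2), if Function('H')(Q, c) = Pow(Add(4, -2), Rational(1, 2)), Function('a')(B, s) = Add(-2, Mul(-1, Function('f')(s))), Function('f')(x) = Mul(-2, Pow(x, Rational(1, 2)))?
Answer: 2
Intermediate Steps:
Function('a')(B, s) = Add(-2, Mul(2, Pow(s, Rational(1, 2)))) (Function('a')(B, s) = Add(-2, Mul(-1, Mul(-2, Pow(s, Rational(1, 2))))) = Add(-2, Mul(2, Pow(s, Rational(1, 2)))))
Function('H')(Q, c) = Pow(2, Rational(1, 2))
Pow(Function('H')(Function('a')(0, -4), 12), 2) = Pow(Pow(2, Rational(1, 2)), 2) = 2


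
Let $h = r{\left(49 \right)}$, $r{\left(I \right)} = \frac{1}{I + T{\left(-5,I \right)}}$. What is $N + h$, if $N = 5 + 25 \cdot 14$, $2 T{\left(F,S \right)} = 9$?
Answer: $\frac{37987}{107} \approx 355.02$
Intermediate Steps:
$T{\left(F,S \right)} = \frac{9}{2}$ ($T{\left(F,S \right)} = \frac{1}{2} \cdot 9 = \frac{9}{2}$)
$N = 355$ ($N = 5 + 350 = 355$)
$r{\left(I \right)} = \frac{1}{\frac{9}{2} + I}$ ($r{\left(I \right)} = \frac{1}{I + \frac{9}{2}} = \frac{1}{\frac{9}{2} + I}$)
$h = \frac{2}{107}$ ($h = \frac{2}{9 + 2 \cdot 49} = \frac{2}{9 + 98} = \frac{2}{107} \approx 0.018692$)
$N + h = 355 + \frac{2}{107} = \frac{37987}{107}$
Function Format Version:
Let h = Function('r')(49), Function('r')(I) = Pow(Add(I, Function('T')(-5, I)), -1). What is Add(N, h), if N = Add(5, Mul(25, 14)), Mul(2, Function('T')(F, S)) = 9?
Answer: Rational(37987, 107) ≈ 355.02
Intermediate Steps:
Function('T')(F, S) = Rational(9, 2) (Function('T')(F, S) = Mul(Rational(1, 2), 9) = Rational(9, 2))
N = 355 (N = Add(5, 350) = 355)
Function('r')(I) = Pow(Add(Rational(9, 2), I), -1) (Function('r')(I) = Pow(Add(I, Rational(9, 2)), -1) = Pow(Add(Rational(9, 2), I), -1))
h = Rational(2, 107) (h = Mul(2, Pow(Add(9, Mul(2, 49)), -1)) = Mul(2, Pow(Add(9, 98), -1)) = Mul(2, Pow(107, -1)) = Mul(2, Rational(1, 107)) = Rational(2, 107) ≈ 0.018692)
Add(N, h) = Add(355, Rational(2, 107)) = Rational(37987, 107)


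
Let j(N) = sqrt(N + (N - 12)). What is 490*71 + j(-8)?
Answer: 34790 + 2*I*sqrt(7) ≈ 34790.0 + 5.2915*I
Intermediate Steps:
j(N) = sqrt(-12 + 2*N) (j(N) = sqrt(N + (-12 + N)) = sqrt(-12 + 2*N))
490*71 + j(-8) = 490*71 + sqrt(-12 + 2*(-8)) = 34790 + sqrt(-12 - 16) = 34790 + sqrt(-28) = 34790 + 2*I*sqrt(7)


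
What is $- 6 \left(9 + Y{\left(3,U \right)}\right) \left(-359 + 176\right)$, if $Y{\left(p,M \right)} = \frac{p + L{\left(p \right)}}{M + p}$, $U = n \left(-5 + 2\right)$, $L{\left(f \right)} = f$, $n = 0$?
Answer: $12078$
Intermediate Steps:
$U = 0$ ($U = 0 \left(-5 + 2\right) = 0 \left(-3\right) = 0$)
$Y{\left(p,M \right)} = \frac{2 p}{M + p}$ ($Y{\left(p,M \right)} = \frac{p + p}{M + p} = \frac{2 p}{M + p}$)
$- 6 \left(9 + Y{\left(3,U \right)}\right) \left(-359 + 176\right) = - 6 \left(9 + 2 \cdot 3 \frac{1}{0 + 3}\right) \left(-359 + 176\right) = - 6 \left(9 + 2 \cdot 3 \cdot \frac{1}{3}\right) \left(-183\right) = - 6 \left(9 + 2\right) \left(-183\right) = \left(-6\right) 11 \left(-183\right) = \left(-66\right) \left(-183\right) = 12078$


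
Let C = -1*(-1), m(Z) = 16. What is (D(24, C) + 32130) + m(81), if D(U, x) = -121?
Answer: 32025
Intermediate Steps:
C = 1
(D(24, C) + 32130) + m(81) = (-121 + 32130) + 16 = 32009 + 16 = 32025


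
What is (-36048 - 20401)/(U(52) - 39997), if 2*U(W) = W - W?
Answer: 56449/39997 ≈ 1.4113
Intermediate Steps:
U(W) = 0 (U(W) = (W - W)/2 = (½)*0 = 0)
(-36048 - 20401)/(U(52) - 39997) = (-36048 - 20401)/(0 - 39997) = -56449/(-39997) = -56449*(-1/39997) = 56449/39997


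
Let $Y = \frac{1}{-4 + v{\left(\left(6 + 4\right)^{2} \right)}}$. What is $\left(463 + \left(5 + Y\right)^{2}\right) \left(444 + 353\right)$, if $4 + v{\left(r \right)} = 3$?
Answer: $\frac{9684347}{25} \approx 3.8737 \cdot 10^{5}$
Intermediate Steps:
$v{\left(r \right)} = -1$ ($v{\left(r \right)} = -4 + 3 = -1$)
$Y = - \frac{1}{5}$ ($Y = \frac{1}{-4 - 1} = \frac{1}{-5} = - \frac{1}{5} \approx -0.2$)
$\left(463 + \left(5 + Y\right)^{2}\right) \left(444 + 353\right) = \left(463 + \left(5 - \frac{1}{5}\right)^{2}\right) \left(444 + 353\right) = \left(463 + \left(\frac{24}{5}\right)^{2}\right) 797 = \left(463 + \frac{576}{25}\right) 797 = \frac{12151}{25} \cdot 797 = \frac{9684347}{25}$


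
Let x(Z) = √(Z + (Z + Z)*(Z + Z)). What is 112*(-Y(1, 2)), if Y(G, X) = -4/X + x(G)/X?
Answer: 224 - 56*√5 ≈ 98.780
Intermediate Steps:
x(Z) = √(Z + 4*Z²) (x(Z) = √(Z + (2*Z)*(2*Z)) = √(Z + 4*Z²))
Y(G, X) = -4/X + √(G*(1 + 4*G))/X
112*(-Y(1, 2)) = 112*(-(-4 + √(1*(1 + 4*1)))/2) = 112*(-(-4 + √(1*(1 + 4)))/2) = 112*(-(-4 + √(1*5))/2) = 112*(-(-4 + √5)/2) = 112*(-(-2 + √5/2)) = 112*(2 - √5/2) = 224 - 56*√5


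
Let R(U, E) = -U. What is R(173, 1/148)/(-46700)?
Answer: 173/46700 ≈ 0.0037045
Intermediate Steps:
R(173, 1/148)/(-46700) = -1*173/(-46700) = -173*(-1/46700) = 173/46700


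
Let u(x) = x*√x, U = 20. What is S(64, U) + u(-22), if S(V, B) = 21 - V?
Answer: -43 - 22*I*√22 ≈ -43.0 - 103.19*I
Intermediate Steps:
u(x) = x^(3/2)
S(64, U) + u(-22) = (21 - 1*64) + (-22)^(3/2) = (21 - 64) - 22*I*√22 = -43 - 22*I*√22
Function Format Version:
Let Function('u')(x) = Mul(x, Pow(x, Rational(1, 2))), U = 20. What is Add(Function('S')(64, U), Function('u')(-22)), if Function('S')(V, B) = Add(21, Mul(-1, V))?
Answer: Add(-43, Mul(-22, I, Pow(22, Rational(1, 2)))) ≈ Add(-43.000, Mul(-103.19, I))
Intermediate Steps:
Function('u')(x) = Pow(x, Rational(3, 2))
Add(Function('S')(64, U), Function('u')(-22)) = Add(Add(21, Mul(-1, 64)), Pow(-22, Rational(3, 2))) = Add(Add(21, -64), Mul(-22, I, Pow(22, Rational(1, 2)))) = Add(-43, Mul(-22, I, Pow(22, Rational(1, 2))))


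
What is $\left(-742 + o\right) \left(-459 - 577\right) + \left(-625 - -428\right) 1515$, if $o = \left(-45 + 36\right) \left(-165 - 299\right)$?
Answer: $-3856079$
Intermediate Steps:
$o = 4176$ ($o = \left(-9\right) \left(-464\right) = 4176$)
$\left(-742 + o\right) \left(-459 - 577\right) + \left(-625 - -428\right) 1515 = \left(-742 + 4176\right) \left(-459 - 577\right) + \left(-625 - -428\right) 1515 = 3434 \left(-1036\right) + \left(-625 + 428\right) 1515 = -3557624 - 298455 = -3856079$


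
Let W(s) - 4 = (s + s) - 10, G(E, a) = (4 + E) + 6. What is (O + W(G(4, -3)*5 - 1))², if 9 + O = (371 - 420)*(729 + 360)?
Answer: 2834284644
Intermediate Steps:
G(E, a) = 10 + E
O = -53370 (O = -9 + (371 - 420)*(729 + 360) = -9 - 49*1089 = -9 - 53361 = -53370)
W(s) = -6 + 2*s (W(s) = 4 + ((s + s) - 10) = 4 + (2*s - 10) = 4 + (-10 + 2*s) = -6 + 2*s)
(O + W(G(4, -3)*5 - 1))² = (-53370 + (-6 + 2*((10 + 4)*5 - 1)))² = (-53370 + (-6 + 2*(14*5 - 1)))² = (-53370 + (-6 + 2*(70 - 1)))² = (-53370 + (-6 + 2*69))² = (-53370 + (-6 + 138))² = (-53370 + 132)² = (-53238)² = 2834284644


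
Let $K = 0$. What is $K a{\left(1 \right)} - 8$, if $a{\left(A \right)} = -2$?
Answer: $-8$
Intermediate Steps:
$K a{\left(1 \right)} - 8 = 0 \left(-2\right) - 8 = 0 - 8 = -8$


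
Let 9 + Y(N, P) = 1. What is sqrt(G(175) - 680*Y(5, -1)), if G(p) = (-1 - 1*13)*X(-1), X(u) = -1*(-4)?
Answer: 2*sqrt(1346) ≈ 73.376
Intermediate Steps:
Y(N, P) = -8 (Y(N, P) = -9 + 1 = -8)
X(u) = 4
G(p) = -56 (G(p) = (-1 - 1*13)*4 = (-1 - 13)*4 = -14*4 = -56)
sqrt(G(175) - 680*Y(5, -1)) = sqrt(-56 - 680*(-8)) = sqrt(-56 + 5440) = sqrt(5384) = 2*sqrt(1346)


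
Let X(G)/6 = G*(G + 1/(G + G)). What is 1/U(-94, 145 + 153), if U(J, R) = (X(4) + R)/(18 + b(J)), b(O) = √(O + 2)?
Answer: 18/397 + 2*I*√23/397 ≈ 0.04534 + 0.02416*I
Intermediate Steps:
b(O) = √(2 + O)
X(G) = 6*G*(G + 1/(2*G)) (X(G) = 6*(G*(G + 1/(G + G))) = 6*(G*(G + 1/(2*G))) = 6*G*(G + 1/(2*G)))
U(J, R) = (99 + R)/(18 + √(2 + J)) (U(J, R) = ((3 + 6*4²) + R)/(18 + √(2 + J)) = ((3 + 6*16) + R)/(18 + √(2 + J)) = ((3 + 96) + R)/(18 + √(2 + J)) = (99 + R)/(18 + √(2 + J)))
1/U(-94, 145 + 153) = 1/((99 + (145 + 153))/(18 + √(2 - 94))) = 1/((99 + 298)/(18 + √(-92))) = 1/(397/(18 + 2*I*√23)) = 18/397 + 2*I*√23/397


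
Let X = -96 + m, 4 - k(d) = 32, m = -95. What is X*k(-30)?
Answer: 5348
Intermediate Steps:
k(d) = -28 (k(d) = 4 - 1*32 = 4 - 32 = -28)
X = -191 (X = -96 - 95 = -191)
X*k(-30) = -191*(-28) = 5348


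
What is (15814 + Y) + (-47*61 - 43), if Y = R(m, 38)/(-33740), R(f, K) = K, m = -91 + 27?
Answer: 217690461/16870 ≈ 12904.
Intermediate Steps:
m = -64
Y = -19/16870 (Y = 38/(-33740) = 38*(-1/33740) = -19/16870 ≈ -0.0011263)
(15814 + Y) + (-47*61 - 43) = (15814 - 19/16870) + (-47*61 - 43) = 266782161/16870 + (-2867 - 43) = 266782161/16870 - 2910 = 217690461/16870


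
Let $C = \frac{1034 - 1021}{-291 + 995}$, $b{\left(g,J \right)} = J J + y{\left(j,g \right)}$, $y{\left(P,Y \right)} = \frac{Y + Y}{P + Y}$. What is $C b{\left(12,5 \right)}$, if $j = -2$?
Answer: $\frac{1781}{3520} \approx 0.50597$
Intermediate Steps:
$y{\left(P,Y \right)} = \frac{2 Y}{P + Y}$
$b{\left(g,J \right)} = J^{2} + \frac{2 g}{-2 + g}$ ($b{\left(g,J \right)} = J J + \frac{2 g}{-2 + g} = J^{2} + \frac{2 g}{-2 + g}$)
$C = \frac{13}{704} \approx 0.018466$
$C b{\left(12,5 \right)} = \frac{13 \frac{2 \cdot 12 + 5^{2} \left(-2 + 12\right)}{-2 + 12}}{704} = \frac{13 \frac{24 + 25 \cdot 10}{10}}{704} = \frac{13 \frac{24 + 250}{10}}{704} = \frac{13 \cdot \frac{1}{10} \cdot 274}{704} = \frac{13}{704} \cdot \frac{137}{5} = \frac{1781}{3520}$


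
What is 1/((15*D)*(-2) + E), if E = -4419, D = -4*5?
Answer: -1/3819 ≈ -0.00026185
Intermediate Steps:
D = -20
1/((15*D)*(-2) + E) = 1/((15*(-20))*(-2) - 4419) = 1/(-300*(-2) - 4419) = 1/(600 - 4419) = 1/(-3819) = -1/3819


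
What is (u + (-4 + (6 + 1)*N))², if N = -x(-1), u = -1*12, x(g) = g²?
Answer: 529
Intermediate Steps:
u = -12
N = -1 (N = -1*(-1)² = -1*1 = -1)
(u + (-4 + (6 + 1)*N))² = (-12 + (-4 + (6 + 1)*(-1)))² = (-12 + (-4 + 7*(-1)))² = (-12 + (-4 - 7))² = (-12 - 11)² = (-23)² = 529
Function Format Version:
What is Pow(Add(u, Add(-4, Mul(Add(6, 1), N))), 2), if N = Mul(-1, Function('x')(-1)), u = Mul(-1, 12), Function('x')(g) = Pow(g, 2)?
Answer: 529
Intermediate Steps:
u = -12
N = -1 (N = Mul(-1, Pow(-1, 2)) = Mul(-1, 1) = -1)
Pow(Add(u, Add(-4, Mul(Add(6, 1), N))), 2) = Pow(Add(-12, Add(-4, Mul(Add(6, 1), -1))), 2) = Pow(Add(-12, Add(-4, Mul(7, -1))), 2) = Pow(Add(-12, Add(-4, -7)), 2) = Pow(Add(-12, -11), 2) = Pow(-23, 2) = 529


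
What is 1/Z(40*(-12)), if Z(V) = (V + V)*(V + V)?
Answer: 1/921600 ≈ 1.0851e-6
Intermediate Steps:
Z(V) = 4*V**2 (Z(V) = (2*V)*(2*V) = 4*V**2)
1/Z(40*(-12)) = 1/(4*(40*(-12))**2) = 1/(4*(-480)**2) = 1/(4*230400) = 1/921600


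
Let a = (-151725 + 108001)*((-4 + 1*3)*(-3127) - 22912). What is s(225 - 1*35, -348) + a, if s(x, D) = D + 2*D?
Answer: 865078296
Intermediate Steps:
s(x, D) = 3*D
a = 865079340 (a = -43724*((-4 + 3)*(-3127) - 22912) = -43724*(-1*(-3127) - 22912) = -43724*(3127 - 22912) = -43724*(-19785) = 865079340)
s(225 - 1*35, -348) + a = 3*(-348) + 865079340 = -1044 + 865079340 = 865078296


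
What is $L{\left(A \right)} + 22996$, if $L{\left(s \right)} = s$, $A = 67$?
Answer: $23063$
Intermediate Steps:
$L{\left(A \right)} + 22996 = 67 + 22996 = 23063$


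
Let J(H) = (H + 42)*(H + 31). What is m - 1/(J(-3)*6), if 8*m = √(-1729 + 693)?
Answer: -1/6552 + I*√259/4 ≈ -0.00015263 + 4.0234*I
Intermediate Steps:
J(H) = (31 + H)*(42 + H) (J(H) = (42 + H)*(31 + H) = (31 + H)*(42 + H))
m = I*√259/4 (m = √(-1729 + 693)/8 = √(-1036)/8 = (2*I*√259)/8 = I*√259/4 ≈ 4.0234*I)
m - 1/(J(-3)*6) = I*√259/4 - 1/((1302 + (-3)² + 73*(-3))*6) = I*√259/4 - 1/((1302 + 9 - 219)*6) = I*√259/4 - 1/(1092*6) = I*√259/4 - 1/6552 = -1/6552 + I*√259/4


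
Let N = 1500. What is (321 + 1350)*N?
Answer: 2506500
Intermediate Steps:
(321 + 1350)*N = (321 + 1350)*1500 = 1671*1500 = 2506500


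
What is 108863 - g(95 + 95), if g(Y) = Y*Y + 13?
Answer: 72750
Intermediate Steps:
g(Y) = 13 + Y**2 (g(Y) = Y**2 + 13 = 13 + Y**2)
108863 - g(95 + 95) = 108863 - (13 + (95 + 95)**2) = 108863 - (13 + 190**2) = 108863 - (13 + 36100) = 108863 - 1*36113 = 108863 - 36113 = 72750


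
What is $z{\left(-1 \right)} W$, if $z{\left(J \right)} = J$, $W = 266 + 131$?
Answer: $-397$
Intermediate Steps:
$W = 397$
$z{\left(-1 \right)} W = \left(-1\right) 397 = -397$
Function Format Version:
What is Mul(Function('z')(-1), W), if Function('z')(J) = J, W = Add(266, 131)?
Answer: -397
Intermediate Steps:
W = 397
Mul(Function('z')(-1), W) = Mul(-1, 397) = -397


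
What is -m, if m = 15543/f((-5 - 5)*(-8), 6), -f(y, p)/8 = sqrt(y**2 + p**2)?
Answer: 15543*sqrt(1609)/25744 ≈ 24.218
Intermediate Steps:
f(y, p) = -8*sqrt(p**2 + y**2) (f(y, p) = -8*sqrt(y**2 + p**2) = -8*sqrt(p**2 + y**2))
m = -15543*sqrt(1609)/25744 (m = 15543/((-8*sqrt(6**2 + ((-5 - 5)*(-8))**2))) = 15543/((-8*sqrt(36 + (-10*(-8))**2))) = 15543/((-8*sqrt(36 + 80**2))) = 15543/((-8*sqrt(36 + 6400))) = 15543/((-16*sqrt(1609))) = 15543*(-sqrt(1609)/25744) = -15543*sqrt(1609)/25744 ≈ -24.218)
-m = -(-15543)*sqrt(1609)/25744 = 15543*sqrt(1609)/25744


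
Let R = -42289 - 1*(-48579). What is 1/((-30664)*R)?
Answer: -1/192876560 ≈ -5.1847e-9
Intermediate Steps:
R = 6290 (R = -42289 + 48579 = 6290)
1/((-30664)*R) = 1/(-30664*6290) = -1/30664*1/6290 = -1/192876560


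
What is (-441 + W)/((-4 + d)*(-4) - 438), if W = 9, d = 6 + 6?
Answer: 216/235 ≈ 0.91915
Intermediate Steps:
d = 12
(-441 + W)/((-4 + d)*(-4) - 438) = (-441 + 9)/((-4 + 12)*(-4) - 438) = -432/(8*(-4) - 438) = -432/(-32 - 438) = -432/(-470) = -432*(-1/470) = 216/235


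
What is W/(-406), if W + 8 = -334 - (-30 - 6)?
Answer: 153/203 ≈ 0.75369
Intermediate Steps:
W = -306 (W = -8 + (-334 - (-30 - 6)) = -8 + (-334 - 1*(-36)) = -8 + (-334 + 36) = -8 - 298 = -306)
W/(-406) = -306/(-406) = -306*(-1/406) = 153/203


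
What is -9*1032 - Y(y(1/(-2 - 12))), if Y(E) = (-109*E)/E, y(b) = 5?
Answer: -9179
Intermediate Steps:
Y(E) = -109
-9*1032 - Y(y(1/(-2 - 12))) = -9*1032 - 1*(-109) = -9288 + 109 = -9179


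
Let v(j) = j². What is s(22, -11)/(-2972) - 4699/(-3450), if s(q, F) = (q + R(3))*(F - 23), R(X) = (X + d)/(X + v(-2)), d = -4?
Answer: 14463112/8971725 ≈ 1.6121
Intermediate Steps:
R(X) = (-4 + X)/(4 + X) (R(X) = (X - 4)/(X + (-2)²) = (-4 + X)/(X + 4) = (-4 + X)/(4 + X))
s(q, F) = (-23 + F)*(-⅐ + q) (s(q, F) = (q + (-4 + 3)/(4 + 3))*(F - 23) = (q - 1/7)*(-23 + F) = (q + (⅐)*(-1))*(-23 + F) = (q - ⅐)*(-23 + F) = (-⅐ + q)*(-23 + F) = (-23 + F)*(-⅐ + q))
s(22, -11)/(-2972) - 4699/(-3450) = (23/7 - 23*22 - ⅐*(-11) - 11*22)/(-2972) - 4699/(-3450) = (23/7 - 506 + 11/7 - 242)*(-1/2972) - 4699*(-1/3450) = -5202/7*(-1/2972) + 4699/3450 = 2601/10402 + 4699/3450 = 14463112/8971725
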